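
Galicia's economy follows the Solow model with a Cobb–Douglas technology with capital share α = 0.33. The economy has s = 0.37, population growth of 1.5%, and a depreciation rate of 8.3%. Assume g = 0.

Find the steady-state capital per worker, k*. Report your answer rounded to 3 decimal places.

k* ≈ 7.264

At the steady state, Δk = 0, so s·k^α = (n + δ)·k.
Rearranging, k^(1−α) = s / (n + δ).
k^0.67 = 0.37 / (0.015 + 0.083) = 0.37 / 0.098 = 3.7755
k* = 3.7755^(1/0.67) ≈ 7.2637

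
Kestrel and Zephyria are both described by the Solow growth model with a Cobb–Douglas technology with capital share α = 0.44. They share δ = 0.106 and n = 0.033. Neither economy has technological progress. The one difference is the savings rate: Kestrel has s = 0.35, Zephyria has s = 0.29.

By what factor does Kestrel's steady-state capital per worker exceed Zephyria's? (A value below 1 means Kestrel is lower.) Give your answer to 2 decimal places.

Steady-state k* = [s/(n + δ)]^(1/(1−α)), so the ratio is [ (s_K/(n + δ)_K) / (s_Z/(n + δ)_Z) ]^1.7857.
s_K/(n + δ)_K = 0.35/0.139 = 2.5180; s_Z/(n + δ)_Z = 0.29/0.139 = 2.0863.
Ratio = (2.5180/2.0863)^1.7857 = 1.2069^1.7857 ≈ 1.3991

ratio ≈ 1.40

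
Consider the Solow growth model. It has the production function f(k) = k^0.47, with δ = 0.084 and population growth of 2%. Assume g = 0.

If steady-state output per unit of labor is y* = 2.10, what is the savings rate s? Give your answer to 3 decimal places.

s ≈ 0.240

Steady state requires s·f(k) = (n + δ)·k, i.e. s·k^α = (n + δ)·k.
Since y* = [s/(n + δ)]^(α/(1−α)), we have s/(n + δ) = (y*)^((1−α)/α) = 2.10^1.1277 = 2.3087.
Therefore s = 2.3087 × (n + δ) = 2.3087 × 0.104 = 0.2401.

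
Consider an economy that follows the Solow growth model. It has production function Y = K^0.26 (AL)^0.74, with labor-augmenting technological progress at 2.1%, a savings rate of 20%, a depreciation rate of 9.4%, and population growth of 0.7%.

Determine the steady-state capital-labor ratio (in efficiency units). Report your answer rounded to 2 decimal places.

k* = 1.95

At the steady state, Δk = 0, so s·k^α = (n + g + δ)·k.
Dividing both sides by k: k^(1−α) = s / (n + g + δ).
k^0.74 = 0.20 / (0.007 + 0.021 + 0.094) = 0.20 / 0.122 = 1.6393
k* = 1.6393^(1/0.74) ≈ 1.9502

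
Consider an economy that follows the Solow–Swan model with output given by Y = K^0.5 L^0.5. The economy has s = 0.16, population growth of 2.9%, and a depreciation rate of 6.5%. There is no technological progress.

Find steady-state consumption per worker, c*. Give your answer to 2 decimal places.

c* = 1.43

In steady state, investment equals break-even investment: s·k^α = (n + δ)·k.
Rearranging, k^(1−α) = s / (n + δ).
k^0.5 = 0.16 / (0.029 + 0.065) = 0.16 / 0.094 = 1.7021
k* = 1.7021^(1/0.5) ≈ 2.8971
y* = (k*)^α = 2.8971^0.5 ≈ 1.7021
c* = (1 − s)·y* = (1 − 0.16) × 1.7021 ≈ 1.4298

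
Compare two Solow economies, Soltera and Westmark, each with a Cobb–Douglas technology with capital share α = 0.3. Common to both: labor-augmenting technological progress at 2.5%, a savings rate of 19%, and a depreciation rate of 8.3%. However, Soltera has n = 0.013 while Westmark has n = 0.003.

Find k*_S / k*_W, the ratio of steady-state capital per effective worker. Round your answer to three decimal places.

Steady-state k* = [s/(n + g + δ)]^(1/(1−α)), so the ratio is [ (s_S/(n + g + δ)_S) / (s_W/(n + g + δ)_W) ]^1.4286.
s_S/(n + g + δ)_S = 0.19/0.121 = 1.5702; s_W/(n + g + δ)_W = 0.19/0.111 = 1.7117.
Ratio = (1.5702/1.7117)^1.4286 = 0.9173^1.4286 ≈ 0.8840

ratio ≈ 0.884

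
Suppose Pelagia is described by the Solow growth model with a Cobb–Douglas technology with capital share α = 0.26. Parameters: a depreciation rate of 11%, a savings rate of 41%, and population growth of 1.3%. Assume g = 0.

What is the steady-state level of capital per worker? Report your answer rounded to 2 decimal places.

In steady state, investment equals break-even investment: s·k^α = (n + δ)·k.
Rearranging, k^(1−α) = s / (n + δ).
k^0.74 = 0.41 / (0.013 + 0.110) = 0.41 / 0.123 = 3.3333
k* = 3.3333^(1/0.74) ≈ 5.0885

k* ≈ 5.09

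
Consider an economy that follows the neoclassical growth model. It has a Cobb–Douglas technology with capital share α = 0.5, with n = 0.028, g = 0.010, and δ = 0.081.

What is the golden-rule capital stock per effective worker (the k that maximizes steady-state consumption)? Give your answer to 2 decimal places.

The golden rule sets f'(k) = n + g + δ, i.e. α·k^(α−1) = n + g + δ.
So k^(1−α) = α / (n + g + δ) = 0.5 / 0.119 = 4.2017.
k_gold = 4.2017^(1/0.5) ≈ 17.6543

k_gold ≈ 17.65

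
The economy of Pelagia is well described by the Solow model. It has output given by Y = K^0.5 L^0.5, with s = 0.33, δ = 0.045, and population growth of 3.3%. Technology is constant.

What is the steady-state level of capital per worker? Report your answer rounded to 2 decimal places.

In steady state, investment equals break-even investment: s·k^α = (n + δ)·k.
Rearranging, k^(1−α) = s / (n + δ).
k^0.5 = 0.33 / (0.033 + 0.045) = 0.33 / 0.078 = 4.2308
k* = 4.2308^(1/0.5) ≈ 17.8997

k* ≈ 17.90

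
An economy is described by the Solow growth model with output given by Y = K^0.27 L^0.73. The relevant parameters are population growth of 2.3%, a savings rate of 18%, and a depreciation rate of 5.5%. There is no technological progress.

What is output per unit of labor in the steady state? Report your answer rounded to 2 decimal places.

y* ≈ 1.36

Steady state requires s·f(k) = (n + δ)·k, i.e. s·k^α = (n + δ)·k.
Rearranging, k^(1−α) = s / (n + δ).
k^0.73 = 0.18 / (0.023 + 0.055) = 0.18 / 0.078 = 2.3077
k* = 2.3077^(1/0.73) ≈ 3.1442
y* = (k*)^α = 3.1442^0.27 ≈ 1.3625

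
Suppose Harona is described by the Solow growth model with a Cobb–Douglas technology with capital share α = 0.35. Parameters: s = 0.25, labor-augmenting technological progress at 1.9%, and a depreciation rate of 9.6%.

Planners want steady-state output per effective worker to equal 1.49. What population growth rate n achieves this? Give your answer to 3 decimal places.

Steady state requires s·f(k) = (n + g + δ)·k, i.e. s·k^α = (n + g + δ)·k.
Since y* = [s/(n + g + δ)]^(α/(1−α)), we have s/(n + g + δ) = (y*)^((1−α)/α) = 1.49^1.8571 = 2.0971.
Therefore n + g + δ = s / 2.0971 = 0.25 / 2.0971 = 0.1192, so n = 0.1192 − 0.115 = 0.0042.

n ≈ 0.004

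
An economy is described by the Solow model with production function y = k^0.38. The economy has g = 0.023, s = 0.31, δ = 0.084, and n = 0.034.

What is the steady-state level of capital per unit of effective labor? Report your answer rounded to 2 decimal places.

k* = 3.56

In steady state, investment equals break-even investment: s·k^α = (n + g + δ)·k.
Dividing both sides by k: k^(1−α) = s / (n + g + δ).
k^0.62 = 0.31 / (0.034 + 0.023 + 0.084) = 0.31 / 0.141 = 2.1986
k* = 2.1986^(1/0.62) ≈ 3.5633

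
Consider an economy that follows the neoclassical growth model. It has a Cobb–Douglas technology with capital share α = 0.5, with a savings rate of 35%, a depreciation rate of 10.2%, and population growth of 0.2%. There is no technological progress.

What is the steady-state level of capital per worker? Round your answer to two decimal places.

In steady state, investment equals break-even investment: s·k^α = (n + δ)·k.
Dividing both sides by k: k^(1−α) = s / (n + δ).
k^0.5 = 0.35 / (0.002 + 0.102) = 0.35 / 0.104 = 3.3654
k* = 3.3654^(1/0.5) ≈ 11.3259

k* ≈ 11.33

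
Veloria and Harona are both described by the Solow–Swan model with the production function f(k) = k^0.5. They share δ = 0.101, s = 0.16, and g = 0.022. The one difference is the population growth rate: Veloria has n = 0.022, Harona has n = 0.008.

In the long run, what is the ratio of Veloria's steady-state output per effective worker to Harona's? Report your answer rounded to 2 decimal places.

y*_V / y*_H ≈ 0.90

Steady-state y* = [s/(n + g + δ)]^(α/(1−α)), so the ratio is [ (s_V/(n + g + δ)_V) / (s_H/(n + g + δ)_H) ]^1.
s_V/(n + g + δ)_V = 0.16/0.145 = 1.1034; s_H/(n + g + δ)_H = 0.16/0.131 = 1.2214.
Ratio = (1.1034/1.2214)^1 = 0.9034^1 ≈ 0.9034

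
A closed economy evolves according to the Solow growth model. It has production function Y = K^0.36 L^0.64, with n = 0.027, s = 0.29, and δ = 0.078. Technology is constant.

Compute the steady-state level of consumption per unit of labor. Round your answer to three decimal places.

c* = 1.257

In steady state, investment equals break-even investment: s·k^α = (n + δ)·k.
Rearranging, k^(1−α) = s / (n + δ).
k^0.64 = 0.29 / (0.027 + 0.078) = 0.29 / 0.105 = 2.7619
k* = 2.7619^(1/0.64) ≈ 4.8909
y* = (k*)^α = 4.8909^0.36 ≈ 1.7708
c* = (1 − s)·y* = (1 − 0.29) × 1.7708 ≈ 1.2573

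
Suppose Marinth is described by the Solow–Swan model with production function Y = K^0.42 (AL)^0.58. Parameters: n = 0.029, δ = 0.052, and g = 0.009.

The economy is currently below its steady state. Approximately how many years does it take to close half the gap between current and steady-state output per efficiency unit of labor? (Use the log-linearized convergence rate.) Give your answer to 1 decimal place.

Near the steady state the convergence rate is λ = (1 − α)(n + g + δ).
λ = (1 − 0.42) × 0.090 = 0.58 × 0.090 = 0.0522
Half-life = ln 2 / λ = 0.6931 / 0.0522 ≈ 13.28 years

t_½ ≈ 13.3 years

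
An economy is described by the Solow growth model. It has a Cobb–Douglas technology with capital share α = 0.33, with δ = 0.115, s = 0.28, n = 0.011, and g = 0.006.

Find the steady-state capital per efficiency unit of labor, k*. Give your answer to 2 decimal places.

At the steady state, Δk = 0, so s·k^α = (n + g + δ)·k.
Rearranging, k^(1−α) = s / (n + g + δ).
k^0.67 = 0.28 / (0.011 + 0.006 + 0.115) = 0.28 / 0.132 = 2.1212
k* = 2.1212^(1/0.67) ≈ 3.0721

k* ≈ 3.07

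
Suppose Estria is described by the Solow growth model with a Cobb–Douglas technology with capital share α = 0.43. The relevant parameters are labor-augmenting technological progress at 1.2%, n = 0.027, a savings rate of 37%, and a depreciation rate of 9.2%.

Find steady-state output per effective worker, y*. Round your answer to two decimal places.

At the steady state, Δk = 0, so s·k^α = (n + g + δ)·k.
Rearranging, k^(1−α) = s / (n + g + δ).
k^0.57 = 0.37 / (0.027 + 0.012 + 0.092) = 0.37 / 0.131 = 2.8244
k* = 2.8244^(1/0.57) ≈ 6.1816
y* = (k*)^α = 6.1816^0.43 ≈ 2.1886

y* ≈ 2.19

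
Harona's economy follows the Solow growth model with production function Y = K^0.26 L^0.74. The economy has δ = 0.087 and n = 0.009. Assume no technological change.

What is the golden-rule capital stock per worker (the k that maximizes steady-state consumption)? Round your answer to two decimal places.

k_gold ≈ 3.84

The golden rule sets f'(k) = n + δ, i.e. α·k^(α−1) = n + δ.
So k^(1−α) = α / (n + δ) = 0.26 / 0.096 = 2.7083.
k_gold = 2.7083^(1/0.74) ≈ 3.8435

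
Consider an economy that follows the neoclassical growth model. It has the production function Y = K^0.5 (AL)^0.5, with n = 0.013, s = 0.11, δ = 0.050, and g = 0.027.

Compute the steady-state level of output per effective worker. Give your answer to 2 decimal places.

y* = 1.22

At the steady state, Δk = 0, so s·k^α = (n + g + δ)·k.
Rearranging, k^(1−α) = s / (n + g + δ).
k^0.5 = 0.11 / (0.013 + 0.027 + 0.050) = 0.11 / 0.090 = 1.2222
k* = 1.2222^(1/0.5) ≈ 1.4938
y* = (k*)^α = 1.4938^0.5 ≈ 1.2222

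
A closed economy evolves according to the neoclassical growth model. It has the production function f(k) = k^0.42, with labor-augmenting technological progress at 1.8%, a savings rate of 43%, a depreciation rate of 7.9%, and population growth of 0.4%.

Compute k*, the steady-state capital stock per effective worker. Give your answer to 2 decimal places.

k* = 12.15

Steady state requires s·f(k) = (n + g + δ)·k, i.e. s·k^α = (n + g + δ)·k.
Dividing both sides by k: k^(1−α) = s / (n + g + δ).
k^0.58 = 0.43 / (0.004 + 0.018 + 0.079) = 0.43 / 0.101 = 4.2574
k* = 4.2574^(1/0.58) ≈ 12.1544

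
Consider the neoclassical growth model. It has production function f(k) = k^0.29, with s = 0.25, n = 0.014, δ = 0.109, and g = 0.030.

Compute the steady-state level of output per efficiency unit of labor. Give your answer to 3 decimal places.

y* = 1.222

In steady state, investment equals break-even investment: s·k^α = (n + g + δ)·k.
Rearranging, k^(1−α) = s / (n + g + δ).
k^0.71 = 0.25 / (0.014 + 0.030 + 0.109) = 0.25 / 0.153 = 1.6340
k* = 1.6340^(1/0.71) ≈ 1.9969
y* = (k*)^α = 1.9969^0.29 ≈ 1.2221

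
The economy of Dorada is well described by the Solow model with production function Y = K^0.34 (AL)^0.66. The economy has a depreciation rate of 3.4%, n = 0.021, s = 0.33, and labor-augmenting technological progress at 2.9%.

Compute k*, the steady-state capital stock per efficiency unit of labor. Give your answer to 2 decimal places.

k* = 7.95

In steady state, investment equals break-even investment: s·k^α = (n + g + δ)·k.
Rearranging, k^(1−α) = s / (n + g + δ).
k^0.66 = 0.33 / (0.021 + 0.029 + 0.034) = 0.33 / 0.084 = 3.9286
k* = 3.9286^(1/0.66) ≈ 7.9499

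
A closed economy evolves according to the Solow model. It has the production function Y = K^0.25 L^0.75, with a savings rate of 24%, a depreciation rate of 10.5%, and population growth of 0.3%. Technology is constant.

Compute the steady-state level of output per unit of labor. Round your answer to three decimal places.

y* = 1.305

At the steady state, Δk = 0, so s·k^α = (n + δ)·k.
Dividing both sides by k: k^(1−α) = s / (n + δ).
k^0.75 = 0.24 / (0.003 + 0.105) = 0.24 / 0.108 = 2.2222
k* = 2.2222^(1/0.75) ≈ 2.8999
y* = (k*)^α = 2.8999^0.25 ≈ 1.3050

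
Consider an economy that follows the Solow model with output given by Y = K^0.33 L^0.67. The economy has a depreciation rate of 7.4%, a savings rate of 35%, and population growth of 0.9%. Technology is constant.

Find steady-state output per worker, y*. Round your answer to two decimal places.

In steady state, investment equals break-even investment: s·k^α = (n + δ)·k.
Rearranging, k^(1−α) = s / (n + δ).
k^0.67 = 0.35 / (0.009 + 0.074) = 0.35 / 0.083 = 4.2169
k* = 4.2169^(1/0.67) ≈ 8.5669
y* = (k*)^α = 8.5669^0.33 ≈ 2.0316

y* ≈ 2.03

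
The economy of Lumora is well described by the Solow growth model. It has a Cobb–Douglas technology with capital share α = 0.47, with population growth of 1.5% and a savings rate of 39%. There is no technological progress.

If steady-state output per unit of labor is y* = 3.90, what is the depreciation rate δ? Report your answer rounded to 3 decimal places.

δ ≈ 0.069

Steady state requires s·f(k) = (n + δ)·k, i.e. s·k^α = (n + δ)·k.
Since y* = [s/(n + δ)]^(α/(1−α)), we have s/(n + δ) = (y*)^((1−α)/α) = 3.90^1.1277 = 4.6403.
Therefore n + δ = s / 4.6403 = 0.39 / 4.6403 = 0.0840, so δ = 0.0840 − 0.015 = 0.0690.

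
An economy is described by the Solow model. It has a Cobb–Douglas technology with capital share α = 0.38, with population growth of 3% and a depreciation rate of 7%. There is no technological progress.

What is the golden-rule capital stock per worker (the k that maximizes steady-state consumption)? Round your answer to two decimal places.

k_gold ≈ 8.61

The golden rule sets f'(k) = n + δ, i.e. α·k^(α−1) = n + δ.
So k^(1−α) = α / (n + δ) = 0.38 / 0.100 = 3.8000.
k_gold = 3.8000^(1/0.62) ≈ 8.6126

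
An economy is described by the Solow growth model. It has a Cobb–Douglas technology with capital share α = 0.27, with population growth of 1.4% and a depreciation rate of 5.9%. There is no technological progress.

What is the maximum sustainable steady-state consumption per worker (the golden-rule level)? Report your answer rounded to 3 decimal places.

At the golden rule, f'(k) = n + δ, so α·k^(α−1) = n + δ and k_gold = (α/(n + δ))^(1/(1−α)).
k_gold = (0.27/0.073)^(1/0.73) = 3.6986^1.3699 ≈ 6.0000
c_gold = f(k_gold) − (n + δ)·k_gold = 1.6222 − 0.073×6.0000 ≈ 1.1842

c_gold ≈ 1.184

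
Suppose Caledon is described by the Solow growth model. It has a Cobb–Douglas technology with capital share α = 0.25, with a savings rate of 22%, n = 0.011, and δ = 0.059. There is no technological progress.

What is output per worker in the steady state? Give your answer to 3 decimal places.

At the steady state, Δk = 0, so s·k^α = (n + δ)·k.
Dividing both sides by k: k^(1−α) = s / (n + δ).
k^0.75 = 0.22 / (0.011 + 0.059) = 0.22 / 0.070 = 3.1429
k* = 3.1429^(1/0.75) ≈ 4.6037
y* = (k*)^α = 4.6037^0.25 ≈ 1.4648

y* = 1.465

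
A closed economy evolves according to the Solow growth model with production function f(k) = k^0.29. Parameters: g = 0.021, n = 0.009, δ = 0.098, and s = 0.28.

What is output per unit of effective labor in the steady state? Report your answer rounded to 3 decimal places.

At the steady state, Δk = 0, so s·k^α = (n + g + δ)·k.
Rearranging, k^(1−α) = s / (n + g + δ).
k^0.71 = 0.28 / (0.009 + 0.021 + 0.098) = 0.28 / 0.128 = 2.1875
k* = 2.1875^(1/0.71) ≈ 3.0116
y* = (k*)^α = 3.0116^0.29 ≈ 1.3767

y* = 1.377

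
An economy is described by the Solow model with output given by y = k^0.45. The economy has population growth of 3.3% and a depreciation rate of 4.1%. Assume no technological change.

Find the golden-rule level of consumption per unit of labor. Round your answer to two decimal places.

At the golden rule, f'(k) = n + δ, so α·k^(α−1) = n + δ and k_gold = (α/(n + δ))^(1/(1−α)).
k_gold = (0.45/0.074)^(1/0.55) = 6.0811^1.8182 ≈ 26.6340
c_gold = f(k_gold) − (n + δ)·k_gold = 4.3797 − 0.074×26.6340 ≈ 2.4088

c_gold ≈ 2.41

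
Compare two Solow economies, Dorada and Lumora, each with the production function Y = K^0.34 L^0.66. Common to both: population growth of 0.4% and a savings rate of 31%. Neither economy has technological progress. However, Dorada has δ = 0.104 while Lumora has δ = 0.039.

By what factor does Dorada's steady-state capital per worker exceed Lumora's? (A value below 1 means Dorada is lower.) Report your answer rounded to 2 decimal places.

ratio ≈ 0.25

Steady-state k* = [s/(n + δ)]^(1/(1−α)), so the ratio is [ (s_D/(n + δ)_D) / (s_L/(n + δ)_L) ]^1.5152.
s_D/(n + δ)_D = 0.31/0.108 = 2.8704; s_L/(n + δ)_L = 0.31/0.043 = 7.2093.
Ratio = (2.8704/7.2093)^1.5152 = 0.3982^1.5152 ≈ 0.2478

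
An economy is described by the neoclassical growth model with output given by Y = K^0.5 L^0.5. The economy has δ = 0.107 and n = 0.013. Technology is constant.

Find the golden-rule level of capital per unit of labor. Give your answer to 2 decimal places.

The golden rule sets f'(k) = n + δ, i.e. α·k^(α−1) = n + δ.
So k^(1−α) = α / (n + δ) = 0.5 / 0.120 = 4.1667.
k_gold = 4.1667^(1/0.5) ≈ 17.3614

k_gold ≈ 17.36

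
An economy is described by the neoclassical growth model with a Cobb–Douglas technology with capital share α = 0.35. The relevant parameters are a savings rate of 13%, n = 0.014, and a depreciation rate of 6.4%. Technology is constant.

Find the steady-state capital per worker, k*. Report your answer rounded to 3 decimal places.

In steady state, investment equals break-even investment: s·k^α = (n + δ)·k.
Dividing both sides by k: k^(1−α) = s / (n + δ).
k^0.65 = 0.13 / (0.014 + 0.064) = 0.13 / 0.078 = 1.6667
k* = 1.6667^(1/0.65) ≈ 2.1944

k* = 2.194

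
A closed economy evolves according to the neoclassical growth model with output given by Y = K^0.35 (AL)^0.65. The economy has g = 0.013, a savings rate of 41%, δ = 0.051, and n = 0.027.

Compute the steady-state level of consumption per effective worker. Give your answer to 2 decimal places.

In steady state, investment equals break-even investment: s·k^α = (n + g + δ)·k.
Rearranging, k^(1−α) = s / (n + g + δ).
k^0.65 = 0.41 / (0.027 + 0.013 + 0.051) = 0.41 / 0.091 = 4.5055
k* = 4.5055^(1/0.65) ≈ 10.1335
y* = (k*)^α = 10.1335^0.35 ≈ 2.2491
c* = (1 − s)·y* = (1 − 0.41) × 2.2491 ≈ 1.3270

c* = 1.33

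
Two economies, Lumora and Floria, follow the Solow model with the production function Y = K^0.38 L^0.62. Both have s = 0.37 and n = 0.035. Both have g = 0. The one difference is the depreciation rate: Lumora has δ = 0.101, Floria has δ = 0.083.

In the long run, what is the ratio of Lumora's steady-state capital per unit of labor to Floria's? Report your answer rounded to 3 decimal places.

ratio ≈ 0.795

Steady-state k* = [s/(n + δ)]^(1/(1−α)), so the ratio is [ (s_L/(n + δ)_L) / (s_F/(n + δ)_F) ]^1.6129.
s_L/(n + δ)_L = 0.37/0.136 = 2.7206; s_F/(n + δ)_F = 0.37/0.118 = 3.1356.
Ratio = (2.7206/3.1356)^1.6129 = 0.8676^1.6129 ≈ 0.7953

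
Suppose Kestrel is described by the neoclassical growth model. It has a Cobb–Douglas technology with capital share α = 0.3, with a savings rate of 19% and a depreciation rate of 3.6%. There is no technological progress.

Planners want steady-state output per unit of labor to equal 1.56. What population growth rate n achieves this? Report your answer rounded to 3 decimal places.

At the steady state, Δk = 0, so s·k^α = (n + δ)·k.
Since y* = [s/(n + δ)]^(α/(1−α)), we have s/(n + δ) = (y*)^((1−α)/α) = 1.56^2.3333 = 2.8224.
Therefore n + δ = s / 2.8224 = 0.19 / 2.8224 = 0.0673, so n = 0.0673 − 0.036 = 0.0313.

n ≈ 0.031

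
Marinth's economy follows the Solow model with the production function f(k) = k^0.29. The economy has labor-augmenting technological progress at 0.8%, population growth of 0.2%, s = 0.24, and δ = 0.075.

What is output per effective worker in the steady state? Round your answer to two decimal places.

In steady state, investment equals break-even investment: s·k^α = (n + g + δ)·k.
Rearranging, k^(1−α) = s / (n + g + δ).
k^0.71 = 0.24 / (0.002 + 0.008 + 0.075) = 0.24 / 0.085 = 2.8235
k* = 2.8235^(1/0.71) ≈ 4.3143
y* = (k*)^α = 4.3143^0.29 ≈ 1.5280

y* = 1.53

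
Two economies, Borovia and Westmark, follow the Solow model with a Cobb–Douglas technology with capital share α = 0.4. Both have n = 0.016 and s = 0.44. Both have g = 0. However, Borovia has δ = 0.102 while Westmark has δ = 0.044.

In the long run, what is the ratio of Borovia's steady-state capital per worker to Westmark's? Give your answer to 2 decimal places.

Steady-state k* = [s/(n + δ)]^(1/(1−α)), so the ratio is [ (s_B/(n + δ)_B) / (s_W/(n + δ)_W) ]^1.6667.
s_B/(n + δ)_B = 0.44/0.118 = 3.7288; s_W/(n + δ)_W = 0.44/0.060 = 7.3333.
Ratio = (3.7288/7.3333)^1.6667 = 0.5085^1.6667 ≈ 0.3239

ratio ≈ 0.32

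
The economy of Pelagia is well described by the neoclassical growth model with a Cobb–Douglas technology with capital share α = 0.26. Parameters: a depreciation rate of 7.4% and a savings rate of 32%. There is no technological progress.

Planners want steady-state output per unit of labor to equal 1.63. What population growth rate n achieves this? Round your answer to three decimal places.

n ≈ 0.006

At the steady state, Δk = 0, so s·k^α = (n + δ)·k.
Since y* = [s/(n + δ)]^(α/(1−α)), we have s/(n + δ) = (y*)^((1−α)/α) = 1.63^2.8462 = 4.0172.
Therefore n + δ = s / 4.0172 = 0.32 / 4.0172 = 0.0797, so n = 0.0797 − 0.074 = 0.0057.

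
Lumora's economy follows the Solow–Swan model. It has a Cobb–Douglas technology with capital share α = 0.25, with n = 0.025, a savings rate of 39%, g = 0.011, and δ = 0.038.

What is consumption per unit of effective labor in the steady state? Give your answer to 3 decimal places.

In steady state, investment equals break-even investment: s·k^α = (n + g + δ)·k.
Rearranging, k^(1−α) = s / (n + g + δ).
k^0.75 = 0.39 / (0.025 + 0.011 + 0.038) = 0.39 / 0.074 = 5.2703
k* = 5.2703^(1/0.75) ≈ 9.1716
y* = (k*)^α = 9.1716^0.25 ≈ 1.7402
c* = (1 − s)·y* = (1 − 0.39) × 1.7402 ≈ 1.0615

c* ≈ 1.062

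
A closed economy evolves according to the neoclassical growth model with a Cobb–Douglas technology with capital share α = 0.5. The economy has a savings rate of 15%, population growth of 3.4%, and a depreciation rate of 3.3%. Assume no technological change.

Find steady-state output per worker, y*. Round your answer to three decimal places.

Steady state requires s·f(k) = (n + δ)·k, i.e. s·k^α = (n + δ)·k.
Rearranging, k^(1−α) = s / (n + δ).
k^0.5 = 0.15 / (0.034 + 0.033) = 0.15 / 0.067 = 2.2388
k* = 2.2388^(1/0.5) ≈ 5.0122
y* = (k*)^α = 5.0122^0.5 ≈ 2.2388

y* = 2.239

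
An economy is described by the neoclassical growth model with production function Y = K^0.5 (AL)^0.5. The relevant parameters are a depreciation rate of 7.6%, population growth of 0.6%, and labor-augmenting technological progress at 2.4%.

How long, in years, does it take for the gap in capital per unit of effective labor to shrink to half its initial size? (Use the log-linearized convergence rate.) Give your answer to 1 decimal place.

half-life ≈ 13.1 years

Near the steady state the convergence rate is λ = (1 − α)(n + g + δ).
λ = (1 − 0.5) × 0.106 = 0.5 × 0.106 = 0.0530
Half-life = ln 2 / λ = 0.6931 / 0.0530 ≈ 13.08 years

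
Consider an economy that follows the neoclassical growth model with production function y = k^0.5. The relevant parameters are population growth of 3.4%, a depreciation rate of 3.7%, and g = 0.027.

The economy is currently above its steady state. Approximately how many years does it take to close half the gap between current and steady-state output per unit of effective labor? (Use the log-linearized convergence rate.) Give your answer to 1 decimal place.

Near the steady state the convergence rate is λ = (1 − α)(n + g + δ).
λ = (1 − 0.5) × 0.098 = 0.5 × 0.098 = 0.0490
Half-life = ln 2 / λ = 0.6931 / 0.0490 ≈ 14.14 years

about 14.1 years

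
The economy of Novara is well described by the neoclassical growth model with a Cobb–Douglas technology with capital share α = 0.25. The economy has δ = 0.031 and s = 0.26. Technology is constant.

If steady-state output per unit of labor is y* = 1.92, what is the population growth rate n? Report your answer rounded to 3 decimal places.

n ≈ 0.006

In steady state, investment equals break-even investment: s·k^α = (n + δ)·k.
Since y* = [s/(n + δ)]^(α/(1−α)), we have s/(n + δ) = (y*)^((1−α)/α) = 1.92^3 = 7.0779.
Therefore n + δ = s / 7.0779 = 0.26 / 7.0779 = 0.0367, so n = 0.0367 − 0.031 = 0.0057.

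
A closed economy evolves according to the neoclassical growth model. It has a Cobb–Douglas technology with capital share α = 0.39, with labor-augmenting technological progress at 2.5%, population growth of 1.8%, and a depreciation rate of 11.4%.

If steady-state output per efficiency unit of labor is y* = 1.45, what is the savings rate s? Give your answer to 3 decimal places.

s ≈ 0.281

Steady state requires s·f(k) = (n + g + δ)·k, i.e. s·k^α = (n + g + δ)·k.
Since y* = [s/(n + g + δ)]^(α/(1−α)), we have s/(n + g + δ) = (y*)^((1−α)/α) = 1.45^1.5641 = 1.7881.
Therefore s = 1.7881 × (n + g + δ) = 1.7881 × 0.157 = 0.2807.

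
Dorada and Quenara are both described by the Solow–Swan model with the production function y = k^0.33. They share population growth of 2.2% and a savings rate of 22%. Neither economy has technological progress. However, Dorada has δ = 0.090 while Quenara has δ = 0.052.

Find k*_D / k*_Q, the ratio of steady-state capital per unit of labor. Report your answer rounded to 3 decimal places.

Steady-state k* = [s/(n + δ)]^(1/(1−α)), so the ratio is [ (s_D/(n + δ)_D) / (s_Q/(n + δ)_Q) ]^1.4925.
s_D/(n + δ)_D = 0.22/0.112 = 1.9643; s_Q/(n + δ)_Q = 0.22/0.074 = 2.9730.
Ratio = (1.9643/2.9730)^1.4925 = 0.6607^1.4925 ≈ 0.5387

ratio ≈ 0.539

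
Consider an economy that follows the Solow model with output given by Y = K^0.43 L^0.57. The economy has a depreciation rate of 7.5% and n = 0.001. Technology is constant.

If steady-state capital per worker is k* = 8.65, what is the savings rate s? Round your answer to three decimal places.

s ≈ 0.260

Steady state requires s·f(k) = (n + δ)·k, i.e. s·k^α = (n + δ)·k.
So s / (n + δ) = (k*)^(1−α) = 8.65^0.57 = 3.4206.
Therefore s = 3.4206 × (n + δ) = 3.4206 × 0.076 = 0.2600.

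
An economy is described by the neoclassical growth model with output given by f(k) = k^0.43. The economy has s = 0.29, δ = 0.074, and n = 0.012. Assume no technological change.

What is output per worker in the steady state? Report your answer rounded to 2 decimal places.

Steady state requires s·f(k) = (n + δ)·k, i.e. s·k^α = (n + δ)·k.
Dividing both sides by k: k^(1−α) = s / (n + δ).
k^0.57 = 0.29 / (0.012 + 0.074) = 0.29 / 0.086 = 3.3721
k* = 3.3721^(1/0.57) ≈ 8.4361
y* = (k*)^α = 8.4361^0.43 ≈ 2.5017

y* ≈ 2.50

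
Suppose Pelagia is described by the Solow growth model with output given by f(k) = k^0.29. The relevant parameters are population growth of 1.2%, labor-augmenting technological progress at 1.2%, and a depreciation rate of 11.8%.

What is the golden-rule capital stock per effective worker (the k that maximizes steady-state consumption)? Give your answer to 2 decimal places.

k_gold ≈ 2.73

The golden rule sets f'(k) = n + g + δ, i.e. α·k^(α−1) = n + g + δ.
So k^(1−α) = α / (n + g + δ) = 0.29 / 0.142 = 2.0423.
k_gold = 2.0423^(1/0.71) ≈ 2.7339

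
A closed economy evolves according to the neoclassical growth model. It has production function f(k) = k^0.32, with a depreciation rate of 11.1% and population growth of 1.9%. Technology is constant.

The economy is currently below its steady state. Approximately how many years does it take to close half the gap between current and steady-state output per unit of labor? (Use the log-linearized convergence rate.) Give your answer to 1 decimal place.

Near the steady state the convergence rate is λ = (1 − α)(n + δ).
λ = (1 − 0.32) × 0.130 = 0.68 × 0.130 = 0.0884
Half-life = ln 2 / λ = 0.6931 / 0.0884 ≈ 7.84 years

half-life ≈ 7.8 years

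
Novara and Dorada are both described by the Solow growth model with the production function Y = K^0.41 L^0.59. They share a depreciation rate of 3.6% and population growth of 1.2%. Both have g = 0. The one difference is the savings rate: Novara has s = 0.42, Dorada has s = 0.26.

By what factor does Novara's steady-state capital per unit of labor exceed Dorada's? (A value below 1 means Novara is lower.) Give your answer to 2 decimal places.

Steady-state k* = [s/(n + δ)]^(1/(1−α)), so the ratio is [ (s_N/(n + δ)_N) / (s_D/(n + δ)_D) ]^1.6949.
s_N/(n + δ)_N = 0.42/0.048 = 8.7500; s_D/(n + δ)_D = 0.26/0.048 = 5.4167.
Ratio = (8.7500/5.4167)^1.6949 = 1.6154^1.6949 ≈ 2.2543

ratio ≈ 2.25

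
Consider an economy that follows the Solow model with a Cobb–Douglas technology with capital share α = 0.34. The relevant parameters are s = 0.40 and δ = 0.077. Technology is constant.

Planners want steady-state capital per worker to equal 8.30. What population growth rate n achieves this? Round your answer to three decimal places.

n ≈ 0.022

At the steady state, Δk = 0, so s·k^α = (n + δ)·k.
So s / (n + δ) = (k*)^(1−α) = 8.30^0.66 = 4.0420.
Therefore n + δ = s / 4.0420 = 0.40 / 4.0420 = 0.0990, so n = 0.0990 − 0.077 = 0.0220.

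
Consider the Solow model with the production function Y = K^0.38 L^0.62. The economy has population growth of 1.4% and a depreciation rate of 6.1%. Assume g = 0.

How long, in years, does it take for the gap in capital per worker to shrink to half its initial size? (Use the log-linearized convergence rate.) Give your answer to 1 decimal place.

Near the steady state the convergence rate is λ = (1 − α)(n + δ).
λ = (1 − 0.38) × 0.075 = 0.62 × 0.075 = 0.0465
Half-life = ln 2 / λ = 0.6931 / 0.0465 ≈ 14.91 years

half-life ≈ 14.9 years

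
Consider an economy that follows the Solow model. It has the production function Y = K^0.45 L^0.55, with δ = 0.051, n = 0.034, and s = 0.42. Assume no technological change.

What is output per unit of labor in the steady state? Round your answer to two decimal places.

y* ≈ 3.70

In steady state, investment equals break-even investment: s·k^α = (n + δ)·k.
Rearranging, k^(1−α) = s / (n + δ).
k^0.55 = 0.42 / (0.034 + 0.051) = 0.42 / 0.085 = 4.9412
k* = 4.9412^(1/0.55) ≈ 18.2605
y* = (k*)^α = 18.2605^0.45 ≈ 3.6956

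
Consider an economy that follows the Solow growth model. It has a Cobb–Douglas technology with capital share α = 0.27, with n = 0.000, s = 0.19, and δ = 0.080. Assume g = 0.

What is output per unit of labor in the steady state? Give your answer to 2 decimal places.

y* ≈ 1.38

Steady state requires s·f(k) = (n + δ)·k, i.e. s·k^α = (n + δ)·k.
Dividing both sides by k: k^(1−α) = s / (n + δ).
k^0.73 = 0.19 / (0.000 + 0.080) = 0.19 / 0.080 = 2.3750
k* = 2.3750^(1/0.73) ≈ 3.2705
y* = (k*)^α = 3.2705^0.27 ≈ 1.3770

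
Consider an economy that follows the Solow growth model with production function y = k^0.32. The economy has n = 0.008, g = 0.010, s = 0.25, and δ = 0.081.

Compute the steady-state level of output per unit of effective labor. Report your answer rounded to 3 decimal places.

y* ≈ 1.546

At the steady state, Δk = 0, so s·k^α = (n + g + δ)·k.
Rearranging, k^(1−α) = s / (n + g + δ).
k^0.68 = 0.25 / (0.008 + 0.010 + 0.081) = 0.25 / 0.099 = 2.5253
k* = 2.5253^(1/0.68) ≈ 3.9051
y* = (k*)^α = 3.9051^0.32 ≈ 1.5464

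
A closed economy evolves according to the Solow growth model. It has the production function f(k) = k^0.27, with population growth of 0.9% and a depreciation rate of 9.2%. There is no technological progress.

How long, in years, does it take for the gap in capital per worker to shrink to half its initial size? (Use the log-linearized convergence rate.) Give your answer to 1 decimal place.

half-life ≈ 9.4 years

Near the steady state the convergence rate is λ = (1 − α)(n + δ).
λ = (1 − 0.27) × 0.101 = 0.73 × 0.101 = 0.07373
Half-life = ln 2 / λ = 0.6931 / 0.07373 ≈ 9.40 years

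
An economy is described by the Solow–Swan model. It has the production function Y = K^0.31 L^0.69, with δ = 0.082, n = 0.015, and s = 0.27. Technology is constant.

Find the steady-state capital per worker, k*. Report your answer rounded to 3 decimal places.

k* = 4.409

At the steady state, Δk = 0, so s·k^α = (n + δ)·k.
Dividing both sides by k: k^(1−α) = s / (n + δ).
k^0.69 = 0.27 / (0.015 + 0.082) = 0.27 / 0.097 = 2.7835
k* = 2.7835^(1/0.69) ≈ 4.4089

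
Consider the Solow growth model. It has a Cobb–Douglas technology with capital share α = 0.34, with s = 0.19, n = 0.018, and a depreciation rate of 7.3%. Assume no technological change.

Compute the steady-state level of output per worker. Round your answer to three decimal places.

y* ≈ 1.461

In steady state, investment equals break-even investment: s·k^α = (n + δ)·k.
Dividing both sides by k: k^(1−α) = s / (n + δ).
k^0.66 = 0.19 / (0.018 + 0.073) = 0.19 / 0.091 = 2.0879
k* = 2.0879^(1/0.66) ≈ 3.0508
y* = (k*)^α = 3.0508^0.34 ≈ 1.4612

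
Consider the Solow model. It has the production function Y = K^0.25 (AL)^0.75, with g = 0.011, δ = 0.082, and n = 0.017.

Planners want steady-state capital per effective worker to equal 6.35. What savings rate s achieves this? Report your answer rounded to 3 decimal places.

In steady state, investment equals break-even investment: s·k^α = (n + g + δ)·k.
So s / (n + g + δ) = (k*)^(1−α) = 6.35^0.75 = 4.0002.
Therefore s = 4.0002 × (n + g + δ) = 4.0002 × 0.110 = 0.4400.

s ≈ 0.440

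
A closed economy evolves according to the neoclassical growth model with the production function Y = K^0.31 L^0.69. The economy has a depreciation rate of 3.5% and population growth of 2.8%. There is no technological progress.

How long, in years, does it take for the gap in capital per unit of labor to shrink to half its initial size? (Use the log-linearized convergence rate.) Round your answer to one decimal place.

Near the steady state the convergence rate is λ = (1 − α)(n + δ).
λ = (1 − 0.31) × 0.063 = 0.69 × 0.063 = 0.04347
Half-life = ln 2 / λ = 0.6931 / 0.04347 ≈ 15.94 years

about 15.9 years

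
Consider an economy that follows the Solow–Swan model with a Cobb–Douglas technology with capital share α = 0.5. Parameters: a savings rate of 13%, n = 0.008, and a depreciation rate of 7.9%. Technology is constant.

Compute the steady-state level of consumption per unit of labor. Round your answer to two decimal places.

c* = 1.30

At the steady state, Δk = 0, so s·k^α = (n + δ)·k.
Rearranging, k^(1−α) = s / (n + δ).
k^0.5 = 0.13 / (0.008 + 0.079) = 0.13 / 0.087 = 1.4943
k* = 1.4943^(1/0.5) ≈ 2.2329
y* = (k*)^α = 2.2329^0.5 ≈ 1.4943
c* = (1 − s)·y* = (1 − 0.13) × 1.4943 ≈ 1.3000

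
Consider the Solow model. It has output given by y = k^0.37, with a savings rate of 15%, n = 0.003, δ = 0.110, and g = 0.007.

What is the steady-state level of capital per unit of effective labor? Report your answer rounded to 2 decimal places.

At the steady state, Δk = 0, so s·k^α = (n + g + δ)·k.
Rearranging, k^(1−α) = s / (n + g + δ).
k^0.63 = 0.15 / (0.003 + 0.007 + 0.110) = 0.15 / 0.120 = 1.2500
k* = 1.2500^(1/0.63) ≈ 1.4250

k* ≈ 1.43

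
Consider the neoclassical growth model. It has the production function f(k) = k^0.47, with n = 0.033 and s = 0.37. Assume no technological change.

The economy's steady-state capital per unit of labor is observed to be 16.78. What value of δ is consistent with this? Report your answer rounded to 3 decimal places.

In steady state, investment equals break-even investment: s·k^α = (n + δ)·k.
So s / (n + δ) = (k*)^(1−α) = 16.78^0.53 = 4.4580.
Therefore n + δ = s / 4.4580 = 0.37 / 4.4580 = 0.0830, so δ = 0.0830 − 0.033 = 0.0500.

δ ≈ 0.050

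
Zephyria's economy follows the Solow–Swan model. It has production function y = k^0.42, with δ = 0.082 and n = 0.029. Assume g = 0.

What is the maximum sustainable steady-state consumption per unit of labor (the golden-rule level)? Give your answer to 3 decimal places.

c_gold ≈ 1.520

At the golden rule, f'(k) = n + δ, so α·k^(α−1) = n + δ and k_gold = (α/(n + δ))^(1/(1−α)).
k_gold = (0.42/0.111)^(1/0.58) = 3.7838^1.7241 ≈ 9.9176
c_gold = f(k_gold) − (n + δ)·k_gold = 2.6211 − 0.111×9.9176 ≈ 1.5202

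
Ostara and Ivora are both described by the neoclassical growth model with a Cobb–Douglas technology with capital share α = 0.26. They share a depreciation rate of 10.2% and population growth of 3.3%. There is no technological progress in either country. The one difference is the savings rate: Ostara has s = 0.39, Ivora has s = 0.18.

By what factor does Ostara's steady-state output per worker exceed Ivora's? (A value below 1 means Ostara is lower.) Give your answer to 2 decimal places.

ratio ≈ 1.31

Steady-state y* = [s/(n + δ)]^(α/(1−α)), so the ratio is [ (s_O/(n + δ)_O) / (s_I/(n + δ)_I) ]^0.3514.
s_O/(n + δ)_O = 0.39/0.135 = 2.8889; s_I/(n + δ)_I = 0.18/0.135 = 1.3333.
Ratio = (2.8889/1.3333)^0.3514 = 2.1667^0.3514 ≈ 1.3122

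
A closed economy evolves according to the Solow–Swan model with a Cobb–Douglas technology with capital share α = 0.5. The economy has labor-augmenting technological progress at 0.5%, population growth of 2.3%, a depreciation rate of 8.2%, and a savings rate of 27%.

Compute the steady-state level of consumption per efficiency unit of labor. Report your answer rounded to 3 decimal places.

At the steady state, Δk = 0, so s·k^α = (n + g + δ)·k.
Rearranging, k^(1−α) = s / (n + g + δ).
k^0.5 = 0.27 / (0.023 + 0.005 + 0.082) = 0.27 / 0.110 = 2.4545
k* = 2.4545^(1/0.5) ≈ 6.0246
y* = (k*)^α = 6.0246^0.5 ≈ 2.4545
c* = (1 − s)·y* = (1 − 0.27) × 2.4545 ≈ 1.7918

c* = 1.792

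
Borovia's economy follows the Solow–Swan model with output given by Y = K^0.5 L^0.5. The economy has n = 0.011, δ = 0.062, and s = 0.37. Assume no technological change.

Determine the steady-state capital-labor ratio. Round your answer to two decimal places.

At the steady state, Δk = 0, so s·k^α = (n + δ)·k.
Rearranging, k^(1−α) = s / (n + δ).
k^0.5 = 0.37 / (0.011 + 0.062) = 0.37 / 0.073 = 5.0685
k* = 5.0685^(1/0.5) ≈ 25.6897

k* = 25.69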